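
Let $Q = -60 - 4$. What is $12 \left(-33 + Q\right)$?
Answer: $-1164$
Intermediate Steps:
$Q = -64$
$12 \left(-33 + Q\right) = 12 \left(-33 - 64\right) = 12 \left(-97\right) = -1164$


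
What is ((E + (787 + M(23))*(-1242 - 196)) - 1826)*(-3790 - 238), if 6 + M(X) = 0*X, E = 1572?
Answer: 4524781296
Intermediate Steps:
M(X) = -6 (M(X) = -6 + 0*X = -6 + 0 = -6)
((E + (787 + M(23))*(-1242 - 196)) - 1826)*(-3790 - 238) = ((1572 + (787 - 6)*(-1242 - 196)) - 1826)*(-3790 - 238) = ((1572 + 781*(-1438)) - 1826)*(-4028) = ((1572 - 1123078) - 1826)*(-4028) = (-1121506 - 1826)*(-4028) = -1123332*(-4028) = 4524781296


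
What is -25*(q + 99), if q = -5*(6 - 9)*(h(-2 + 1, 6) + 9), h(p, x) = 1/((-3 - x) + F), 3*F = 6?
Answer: -40575/7 ≈ -5796.4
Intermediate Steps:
F = 2 (F = (1/3)*6 = 2)
h(p, x) = 1/(-1 - x) (h(p, x) = 1/((-3 - x) + 2) = 1/(-1 - x))
q = 930/7 (q = -5*(6 - 9)*(-1/(1 + 6) + 9) = -(-15)*(-1/7 + 9) = -(-15)*62/7 = -5*(-186/7) = 930/7 ≈ 132.86)
-25*(q + 99) = -25*(930/7 + 99) = -25*1623/7 = -40575/7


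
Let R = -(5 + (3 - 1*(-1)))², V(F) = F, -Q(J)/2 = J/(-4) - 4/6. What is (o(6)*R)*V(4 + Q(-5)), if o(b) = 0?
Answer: 0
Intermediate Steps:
Q(J) = 4/3 + J/2 (Q(J) = -2*(J/(-4) - 4/6) = -2*(J*(-¼) - 4*⅙) = -2*(-J/4 - ⅔) = -2*(-⅔ - J/4) = 4/3 + J/2)
R = -81 (R = -(5 + (3 + 1))² = -(5 + 4)² = -1*9² = -1*81 = -81)
(o(6)*R)*V(4 + Q(-5)) = (0*(-81))*(4 + (4/3 + (½)*(-5))) = 0*(4 + (4/3 - 5/2)) = 0*(4 - 7/6) = 0*(17/6) = 0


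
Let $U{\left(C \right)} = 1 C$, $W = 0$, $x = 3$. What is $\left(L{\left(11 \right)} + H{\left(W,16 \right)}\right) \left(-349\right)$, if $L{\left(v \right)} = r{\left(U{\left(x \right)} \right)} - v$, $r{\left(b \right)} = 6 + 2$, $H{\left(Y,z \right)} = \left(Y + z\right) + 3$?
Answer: $-5584$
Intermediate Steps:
$H{\left(Y,z \right)} = 3 + Y + z$
$U{\left(C \right)} = C$
$r{\left(b \right)} = 8$
$L{\left(v \right)} = 8 - v$
$\left(L{\left(11 \right)} + H{\left(W,16 \right)}\right) \left(-349\right) = \left(\left(8 - 11\right) + \left(3 + 0 + 16\right)\right) \left(-349\right) = \left(\left(8 - 11\right) + 19\right) \left(-349\right) = \left(-3 + 19\right) \left(-349\right) = 16 \left(-349\right) = -5584$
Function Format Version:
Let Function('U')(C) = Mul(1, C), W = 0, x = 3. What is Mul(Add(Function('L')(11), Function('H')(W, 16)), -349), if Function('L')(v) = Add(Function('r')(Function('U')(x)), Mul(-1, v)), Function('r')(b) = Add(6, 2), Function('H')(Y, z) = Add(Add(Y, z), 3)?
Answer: -5584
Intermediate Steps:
Function('H')(Y, z) = Add(3, Y, z)
Function('U')(C) = C
Function('r')(b) = 8
Function('L')(v) = Add(8, Mul(-1, v))
Mul(Add(Function('L')(11), Function('H')(W, 16)), -349) = Mul(Add(Add(8, Mul(-1, 11)), Add(3, 0, 16)), -349) = Mul(Add(Add(8, -11), 19), -349) = Mul(Add(-3, 19), -349) = Mul(16, -349) = -5584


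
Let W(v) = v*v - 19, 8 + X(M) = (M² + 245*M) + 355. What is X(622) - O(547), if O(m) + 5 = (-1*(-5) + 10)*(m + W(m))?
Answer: -3956429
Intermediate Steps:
X(M) = 347 + M² + 245*M (X(M) = -8 + ((M² + 245*M) + 355) = -8 + (355 + M² + 245*M) = 347 + M² + 245*M)
W(v) = -19 + v² (W(v) = v² - 19 = -19 + v²)
O(m) = -290 + 15*m + 15*m² (O(m) = -5 + (-1*(-5) + 10)*(m + (-19 + m²)) = -5 + (5 + 10)*(-19 + m + m²) = -5 + 15*(-19 + m + m²) = -5 + (-285 + 15*m + 15*m²) = -290 + 15*m + 15*m²)
X(622) - O(547) = (347 + 622² + 245*622) - (-290 + 15*547 + 15*547²) = (347 + 386884 + 152390) - (-290 + 8205 + 15*299209) = 539621 - (-290 + 8205 + 4488135) = 539621 - 1*4496050 = 539621 - 4496050 = -3956429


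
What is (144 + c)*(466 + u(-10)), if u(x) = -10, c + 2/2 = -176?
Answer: -15048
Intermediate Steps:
c = -177 (c = -1 - 176 = -177)
(144 + c)*(466 + u(-10)) = (144 - 177)*(466 - 10) = -33*456 = -15048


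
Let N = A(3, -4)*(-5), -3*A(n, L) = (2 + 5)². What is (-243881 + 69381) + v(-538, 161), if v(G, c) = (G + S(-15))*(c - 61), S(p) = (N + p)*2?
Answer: -644900/3 ≈ -2.1497e+5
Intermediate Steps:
A(n, L) = -49/3 (A(n, L) = -(2 + 5)²/3 = -⅓*7² = -⅓*49 = -49/3)
N = 245/3 (N = -49/3*(-5) = 245/3 ≈ 81.667)
S(p) = 490/3 + 2*p (S(p) = (245/3 + p)*2 = 490/3 + 2*p)
v(G, c) = (-61 + c)*(400/3 + G) (v(G, c) = (G + (490/3 + 2*(-15)))*(c - 61) = (G + (490/3 - 30))*(-61 + c) = (G + 400/3)*(-61 + c) = (400/3 + G)*(-61 + c) = (-61 + c)*(400/3 + G))
(-243881 + 69381) + v(-538, 161) = (-243881 + 69381) + (-24400/3 - 61*(-538) + (400/3)*161 - 538*161) = -174500 + (-24400/3 + 32818 + 64400/3 - 86618) = -174500 - 121400/3 = -644900/3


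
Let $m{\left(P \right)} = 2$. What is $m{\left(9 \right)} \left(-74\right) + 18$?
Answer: $-130$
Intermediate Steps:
$m{\left(9 \right)} \left(-74\right) + 18 = 2 \left(-74\right) + 18 = -148 + 18 = -130$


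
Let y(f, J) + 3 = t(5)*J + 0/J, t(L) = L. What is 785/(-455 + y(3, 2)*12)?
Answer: -785/371 ≈ -2.1159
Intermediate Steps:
y(f, J) = -3 + 5*J (y(f, J) = -3 + (5*J + 0/J) = -3 + (5*J + 0) = -3 + 5*J)
785/(-455 + y(3, 2)*12) = 785/(-455 + (-3 + 5*2)*12) = 785/(-455 + (-3 + 10)*12) = 785/(-455 + 7*12) = 785/(-455 + 84) = 785/(-371) = 785*(-1/371) = -785/371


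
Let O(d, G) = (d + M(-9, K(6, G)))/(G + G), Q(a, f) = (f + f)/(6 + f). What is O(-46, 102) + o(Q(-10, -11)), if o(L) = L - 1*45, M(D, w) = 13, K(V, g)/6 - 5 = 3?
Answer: -13859/340 ≈ -40.762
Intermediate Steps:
K(V, g) = 48 (K(V, g) = 30 + 6*3 = 30 + 18 = 48)
Q(a, f) = 2*f/(6 + f) (Q(a, f) = (2*f)/(6 + f) = 2*f/(6 + f))
O(d, G) = (13 + d)/(2*G) (O(d, G) = (d + 13)/(G + G) = (13 + d)/((2*G)) = (13 + d)*(1/(2*G)) = (13 + d)/(2*G))
o(L) = -45 + L (o(L) = L - 45 = -45 + L)
O(-46, 102) + o(Q(-10, -11)) = (½)*(13 - 46)/102 + (-45 + 2*(-11)/(6 - 11)) = (½)*(1/102)*(-33) + (-45 + 2*(-11)/(-5)) = -11/68 + (-45 + 2*(-11)*(-⅕)) = -11/68 + (-45 + 22/5) = -11/68 - 203/5 = -13859/340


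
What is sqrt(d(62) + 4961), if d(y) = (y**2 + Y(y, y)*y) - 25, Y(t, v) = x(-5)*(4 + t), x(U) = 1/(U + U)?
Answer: sqrt(209270)/5 ≈ 91.492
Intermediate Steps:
x(U) = 1/(2*U)
Y(t, v) = -2/5 - t/10 (Y(t, v) = ((1/2)/(-5))*(4 + t) = ((1/2)*(-1/5))*(4 + t) = -(4 + t)/10 = -2/5 - t/10)
d(y) = -25 + y**2 + y*(-2/5 - y/10) (d(y) = (y**2 + (-2/5 - y/10)*y) - 25 = (y**2 + y*(-2/5 - y/10)) - 25 = -25 + y**2 + y*(-2/5 - y/10))
sqrt(d(62) + 4961) = sqrt((-25 - 2/5*62 + (9/10)*62**2) + 4961) = sqrt((-25 - 124/5 + (9/10)*3844) + 4961) = sqrt((-25 - 124/5 + 17298/5) + 4961) = sqrt(17049/5 + 4961) = sqrt(41854/5) = sqrt(209270)/5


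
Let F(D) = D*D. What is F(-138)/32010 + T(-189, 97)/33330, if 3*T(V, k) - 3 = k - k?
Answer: 1923541/3233010 ≈ 0.59497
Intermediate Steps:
T(V, k) = 1 (T(V, k) = 1 + (k - k)/3 = 1 + (⅓)*0 = 1 + 0 = 1)
F(D) = D²
F(-138)/32010 + T(-189, 97)/33330 = (-138)²/32010 + 1/33330 = 19044*(1/32010) + 1*(1/33330) = 3174/5335 + 1/33330 = 1923541/3233010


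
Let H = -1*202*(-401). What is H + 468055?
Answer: 549057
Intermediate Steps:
H = 81002 (H = -202*(-401) = 81002)
H + 468055 = 81002 + 468055 = 549057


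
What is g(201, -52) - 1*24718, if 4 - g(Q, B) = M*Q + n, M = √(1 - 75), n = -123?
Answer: -24591 - 201*I*√74 ≈ -24591.0 - 1729.1*I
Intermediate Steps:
M = I*√74 (M = √(-74) = I*√74 ≈ 8.6023*I)
g(Q, B) = 127 - I*Q*√74 (g(Q, B) = 4 - ((I*√74)*Q - 123) = 4 - (I*Q*√74 - 123) = 4 - (-123 + I*Q*√74) = 4 + (123 - I*Q*√74) = 127 - I*Q*√74)
g(201, -52) - 1*24718 = (127 - 1*I*201*√74) - 1*24718 = (127 - 201*I*√74) - 24718 = -24591 - 201*I*√74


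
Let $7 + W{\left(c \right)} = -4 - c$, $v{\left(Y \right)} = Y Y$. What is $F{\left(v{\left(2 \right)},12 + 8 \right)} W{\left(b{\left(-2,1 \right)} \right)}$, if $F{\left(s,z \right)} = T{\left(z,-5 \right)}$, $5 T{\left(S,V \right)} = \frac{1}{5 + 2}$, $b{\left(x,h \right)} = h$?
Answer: $- \frac{12}{35} \approx -0.34286$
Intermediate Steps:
$v{\left(Y \right)} = Y^{2}$
$T{\left(S,V \right)} = \frac{1}{35}$ ($T{\left(S,V \right)} = \frac{1}{5 \left(5 + 2\right)} = \frac{1}{5 \cdot 7} = \frac{1}{5} \cdot \frac{1}{7} = \frac{1}{35}$)
$W{\left(c \right)} = -11 - c$ ($W{\left(c \right)} = -7 - \left(4 + c\right) = -11 - c$)
$F{\left(s,z \right)} = \frac{1}{35}$
$F{\left(v{\left(2 \right)},12 + 8 \right)} W{\left(b{\left(-2,1 \right)} \right)} = \frac{-11 - 1}{35} = \frac{1}{35} \left(-12\right) = - \frac{12}{35}$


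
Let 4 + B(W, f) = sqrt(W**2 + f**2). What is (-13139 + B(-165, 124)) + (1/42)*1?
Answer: -552005/42 + sqrt(42601) ≈ -12937.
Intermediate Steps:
B(W, f) = -4 + sqrt(W**2 + f**2)
(-13139 + B(-165, 124)) + (1/42)*1 = (-13139 + (-4 + sqrt((-165)**2 + 124**2))) + (1/42)*1 = (-13139 + (-4 + sqrt(27225 + 15376))) + (1*(1/42))*1 = (-13139 + (-4 + sqrt(42601))) + (1/42)*1 = (-13143 + sqrt(42601)) + 1/42 = -552005/42 + sqrt(42601)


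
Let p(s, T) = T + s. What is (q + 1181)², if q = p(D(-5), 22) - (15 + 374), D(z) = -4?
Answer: 656100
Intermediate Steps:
q = -371 (q = (22 - 4) - (15 + 374) = 18 - 1*389 = 18 - 389 = -371)
(q + 1181)² = (-371 + 1181)² = 810² = 656100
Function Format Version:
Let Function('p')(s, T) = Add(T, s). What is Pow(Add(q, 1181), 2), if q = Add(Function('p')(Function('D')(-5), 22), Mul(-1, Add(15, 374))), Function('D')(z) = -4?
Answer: 656100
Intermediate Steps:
q = -371 (q = Add(Add(22, -4), Mul(-1, Add(15, 374))) = Add(18, Mul(-1, 389)) = Add(18, -389) = -371)
Pow(Add(q, 1181), 2) = Pow(Add(-371, 1181), 2) = Pow(810, 2) = 656100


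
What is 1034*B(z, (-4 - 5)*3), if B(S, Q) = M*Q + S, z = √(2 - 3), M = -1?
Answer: 27918 + 1034*I ≈ 27918.0 + 1034.0*I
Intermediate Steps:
z = I (z = √(-1) = I ≈ 1.0*I)
B(S, Q) = S - Q (B(S, Q) = -Q + S = S - Q)
1034*B(z, (-4 - 5)*3) = 1034*(I - (-4 - 5)*3) = 1034*(I - (-9)*3) = 1034*(I - 1*(-27)) = 1034*(I + 27) = 1034*(27 + I) = 27918 + 1034*I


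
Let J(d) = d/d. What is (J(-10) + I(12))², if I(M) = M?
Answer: 169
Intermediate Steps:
J(d) = 1
(J(-10) + I(12))² = (1 + 12)² = 13² = 169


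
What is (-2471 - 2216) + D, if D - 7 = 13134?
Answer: 8454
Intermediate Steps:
D = 13141 (D = 7 + 13134 = 13141)
(-2471 - 2216) + D = (-2471 - 2216) + 13141 = -4687 + 13141 = 8454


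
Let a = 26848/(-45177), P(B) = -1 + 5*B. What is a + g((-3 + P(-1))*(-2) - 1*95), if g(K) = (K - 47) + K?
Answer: -9107425/45177 ≈ -201.59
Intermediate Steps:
g(K) = -47 + 2*K (g(K) = (-47 + K) + K = -47 + 2*K)
a = -26848/45177 (a = 26848*(-1/45177) = -26848/45177 ≈ -0.59429)
a + g((-3 + P(-1))*(-2) - 1*95) = -26848/45177 + (-47 + 2*((-3 + (-1 + 5*(-1)))*(-2) - 1*95)) = -26848/45177 + (-47 + 2*((-3 + (-1 - 5))*(-2) - 95)) = -26848/45177 + (-47 + 2*((-3 - 6)*(-2) - 95)) = -26848/45177 + (-47 + 2*(-9*(-2) - 95)) = -26848/45177 + (-47 + 2*(18 - 95)) = -26848/45177 + (-47 + 2*(-77)) = -26848/45177 + (-47 - 154) = -26848/45177 - 201 = -9107425/45177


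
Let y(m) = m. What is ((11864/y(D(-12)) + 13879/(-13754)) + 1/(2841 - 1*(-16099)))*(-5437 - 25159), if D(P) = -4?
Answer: 2955987061593117/32562595 ≈ 9.0779e+7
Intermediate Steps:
((11864/y(D(-12)) + 13879/(-13754)) + 1/(2841 - 1*(-16099)))*(-5437 - 25159) = ((11864/(-4) + 13879/(-13754)) + 1/(2841 - 1*(-16099)))*(-5437 - 25159) = ((11864*(-¼) + 13879*(-1/13754)) + 1/(2841 + 16099))*(-30596) = ((-2966 - 13879/13754) + 1/18940)*(-30596) = (-40808243/13754 + 1/18940)*(-30596) = -386454054333/130250380*(-30596) = 2955987061593117/32562595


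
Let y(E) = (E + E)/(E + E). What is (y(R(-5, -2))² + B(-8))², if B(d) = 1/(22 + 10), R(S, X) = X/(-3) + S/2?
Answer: 1089/1024 ≈ 1.0635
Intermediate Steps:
R(S, X) = S/2 - X/3 (R(S, X) = X*(-⅓) + S*(½) = -X/3 + S/2 = S/2 - X/3)
B(d) = 1/32
y(E) = 1 (y(E) = (2*E)/((2*E)) = (2*E)*(1/(2*E)) = 1)
(y(R(-5, -2))² + B(-8))² = (1² + 1/32)² = (1 + 1/32)² = (33/32)² = 1089/1024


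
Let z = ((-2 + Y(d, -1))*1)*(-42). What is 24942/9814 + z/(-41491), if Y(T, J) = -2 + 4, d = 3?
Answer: 12471/4907 ≈ 2.5415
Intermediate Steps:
Y(T, J) = 2
z = 0 (z = ((-2 + 2)*1)*(-42) = (0*1)*(-42) = 0*(-42) = 0)
24942/9814 + z/(-41491) = 24942/9814 + 0/(-41491) = 24942*(1/9814) + 0*(-1/41491) = 12471/4907 + 0 = 12471/4907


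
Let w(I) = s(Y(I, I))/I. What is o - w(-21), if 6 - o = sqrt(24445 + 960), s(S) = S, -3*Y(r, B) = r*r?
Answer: -1 - sqrt(25405) ≈ -160.39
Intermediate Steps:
Y(r, B) = -r**2/3 (Y(r, B) = -r*r/3 = -r**2/3)
w(I) = -I/3 (w(I) = (-I**2/3)/I = -I/3)
o = 6 - sqrt(25405) (o = 6 - sqrt(24445 + 960) = 6 - sqrt(25405) ≈ -153.39)
o - w(-21) = (6 - sqrt(25405)) - (-1)*(-21)/3 = (6 - sqrt(25405)) - 1*7 = (6 - sqrt(25405)) - 7 = -1 - sqrt(25405)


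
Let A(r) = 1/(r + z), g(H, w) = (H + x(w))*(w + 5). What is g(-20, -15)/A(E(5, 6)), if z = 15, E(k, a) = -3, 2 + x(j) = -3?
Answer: 3000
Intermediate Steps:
x(j) = -5 (x(j) = -2 - 3 = -5)
g(H, w) = (-5 + H)*(5 + w) (g(H, w) = (H - 5)*(w + 5) = (-5 + H)*(5 + w))
A(r) = 1/(15 + r) (A(r) = 1/(r + 15) = 1/(15 + r))
g(-20, -15)/A(E(5, 6)) = (-25 - 5*(-15) + 5*(-20) - 20*(-15))/(1/(15 - 3)) = (-25 + 75 - 100 + 300)/(1/12) = 250/(1/12) = 250*12 = 3000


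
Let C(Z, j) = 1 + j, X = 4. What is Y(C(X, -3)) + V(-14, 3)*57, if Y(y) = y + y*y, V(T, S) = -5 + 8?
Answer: 173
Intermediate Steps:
V(T, S) = 3
Y(y) = y + y²
Y(C(X, -3)) + V(-14, 3)*57 = (1 - 3)*(1 + (1 - 3)) + 3*57 = -2*(1 - 2) + 171 = -2*(-1) + 171 = 2 + 171 = 173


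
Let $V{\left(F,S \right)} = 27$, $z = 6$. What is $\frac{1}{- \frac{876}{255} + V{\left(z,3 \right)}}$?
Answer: $\frac{85}{2003} \approx 0.042436$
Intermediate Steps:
$\frac{1}{- \frac{876}{255} + V{\left(z,3 \right)}} = \frac{1}{- \frac{876}{255} + 27} = \frac{1}{\left(-876\right) \frac{1}{255} + 27} = \frac{1}{- \frac{292}{85} + 27} = \frac{1}{\frac{2003}{85}} = \frac{85}{2003}$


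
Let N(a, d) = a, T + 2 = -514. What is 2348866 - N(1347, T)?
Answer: 2347519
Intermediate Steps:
T = -516 (T = -2 - 514 = -516)
2348866 - N(1347, T) = 2348866 - 1*1347 = 2348866 - 1347 = 2347519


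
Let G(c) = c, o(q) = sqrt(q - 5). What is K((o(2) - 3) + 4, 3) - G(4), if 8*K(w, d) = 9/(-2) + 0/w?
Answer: -73/16 ≈ -4.5625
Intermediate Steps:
o(q) = sqrt(-5 + q)
K(w, d) = -9/16 (K(w, d) = (9/(-2) + 0/w)/8 = (9*(-1/2) + 0)/8 = (-9/2 + 0)/8 = (1/8)*(-9/2) = -9/16)
K((o(2) - 3) + 4, 3) - G(4) = -9/16 - 1*4 = -9/16 - 4 = -73/16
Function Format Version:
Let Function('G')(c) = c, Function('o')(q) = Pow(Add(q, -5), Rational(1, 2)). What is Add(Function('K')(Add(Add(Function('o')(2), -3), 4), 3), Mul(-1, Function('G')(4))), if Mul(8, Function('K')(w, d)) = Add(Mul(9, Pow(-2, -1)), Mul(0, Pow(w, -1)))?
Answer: Rational(-73, 16) ≈ -4.5625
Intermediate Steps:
Function('o')(q) = Pow(Add(-5, q), Rational(1, 2))
Function('K')(w, d) = Rational(-9, 16) (Function('K')(w, d) = Mul(Rational(1, 8), Add(Mul(9, Pow(-2, -1)), Mul(0, Pow(w, -1)))) = Mul(Rational(1, 8), Add(Mul(9, Rational(-1, 2)), 0)) = Mul(Rational(1, 8), Add(Rational(-9, 2), 0)) = Mul(Rational(1, 8), Rational(-9, 2)) = Rational(-9, 16))
Add(Function('K')(Add(Add(Function('o')(2), -3), 4), 3), Mul(-1, Function('G')(4))) = Add(Rational(-9, 16), Mul(-1, 4)) = Add(Rational(-9, 16), -4) = Rational(-73, 16)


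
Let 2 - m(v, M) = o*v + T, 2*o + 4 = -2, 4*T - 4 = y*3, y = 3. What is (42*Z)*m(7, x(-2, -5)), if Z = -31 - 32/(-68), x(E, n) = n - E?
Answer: -861021/34 ≈ -25324.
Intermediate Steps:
T = 13/4 (T = 1 + (3*3)/4 = 1 + (¼)*9 = 1 + 9/4 = 13/4 ≈ 3.2500)
o = -3 (o = -2 + (½)*(-2) = -2 - 1 = -3)
Z = -519/17 (Z = -31 - 32*(-1/68) = -31 + 8/17 = -519/17 ≈ -30.529)
m(v, M) = -5/4 + 3*v (m(v, M) = 2 - (-3*v + 13/4) = 2 - (13/4 - 3*v) = 2 + (-13/4 + 3*v) = -5/4 + 3*v)
(42*Z)*m(7, x(-2, -5)) = (42*(-519/17))*(-5/4 + 3*7) = -21798*(-5/4 + 21)/17 = -21798/17*79/4 = -861021/34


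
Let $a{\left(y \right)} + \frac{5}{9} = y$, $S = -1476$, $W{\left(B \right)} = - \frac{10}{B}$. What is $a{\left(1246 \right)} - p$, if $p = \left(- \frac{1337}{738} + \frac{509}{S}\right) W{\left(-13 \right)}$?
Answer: $\frac{11964709}{9594} \approx 1247.1$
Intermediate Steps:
$a{\left(y \right)} = - \frac{5}{9} + y$
$p = - \frac{5305}{3198}$ ($p = \left(- \frac{1337}{738} + \frac{509}{-1476}\right) \left(- \frac{10}{-13}\right) = \left(\left(-1337\right) \frac{1}{738} + 509 \left(- \frac{1}{1476}\right)\right) \left(\left(-10\right) \left(- \frac{1}{13}\right)\right) = \left(- \frac{1337}{738} - \frac{509}{1476}\right) \frac{10}{13} = \left(- \frac{1061}{492}\right) \frac{10}{13} = - \frac{5305}{3198} \approx -1.6588$)
$a{\left(1246 \right)} - p = \left(- \frac{5}{9} + 1246\right) - - \frac{5305}{3198} = \frac{11209}{9} + \frac{5305}{3198} = \frac{11964709}{9594}$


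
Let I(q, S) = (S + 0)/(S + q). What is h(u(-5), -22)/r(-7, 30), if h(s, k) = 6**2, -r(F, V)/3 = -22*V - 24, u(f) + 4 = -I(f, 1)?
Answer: 1/57 ≈ 0.017544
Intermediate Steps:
I(q, S) = S/(S + q)
u(f) = -4 - 1/(1 + f)
r(F, V) = 72 + 66*V (r(F, V) = -3*(-22*V - 24) = -3*(-24 - 22*V) = 72 + 66*V)
h(s, k) = 36
h(u(-5), -22)/r(-7, 30) = 36/(72 + 66*30) = 36/(72 + 1980) = 36/2052 = 36*(1/2052) = 1/57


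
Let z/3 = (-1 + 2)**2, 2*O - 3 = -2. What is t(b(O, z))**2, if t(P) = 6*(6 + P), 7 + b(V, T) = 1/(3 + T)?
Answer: 25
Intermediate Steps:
O = 1/2 (O = 3/2 + (1/2)*(-2) = 3/2 - 1 = 1/2 ≈ 0.50000)
z = 3 (z = 3*(-1 + 2)**2 = 3*1**2 = 3*1 = 3)
b(V, T) = -7 + 1/(3 + T)
t(P) = 36 + 6*P
t(b(O, z))**2 = (36 + 6*((-20 - 7*3)/(3 + 3)))**2 = (36 + 6*((-20 - 21)/6))**2 = (36 + 6*((1/6)*(-41)))**2 = (36 + 6*(-41/6))**2 = (36 - 41)**2 = (-5)**2 = 25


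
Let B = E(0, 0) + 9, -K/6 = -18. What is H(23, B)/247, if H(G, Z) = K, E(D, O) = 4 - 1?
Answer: 108/247 ≈ 0.43725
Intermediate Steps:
E(D, O) = 3
K = 108 (K = -6*(-18) = 108)
B = 12 (B = 3 + 9 = 12)
H(G, Z) = 108
H(23, B)/247 = 108/247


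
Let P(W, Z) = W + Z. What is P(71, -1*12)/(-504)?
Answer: -59/504 ≈ -0.11706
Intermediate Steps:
P(71, -1*12)/(-504) = (71 - 1*12)/(-504) = (71 - 12)*(-1/504) = 59*(-1/504) = -59/504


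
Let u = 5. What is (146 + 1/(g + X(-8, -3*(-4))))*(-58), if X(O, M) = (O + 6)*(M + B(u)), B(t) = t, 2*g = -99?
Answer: -1414040/167 ≈ -8467.3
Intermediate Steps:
g = -99/2 (g = (½)*(-99) = -99/2 ≈ -49.500)
X(O, M) = (5 + M)*(6 + O) (X(O, M) = (O + 6)*(M + 5) = (6 + O)*(5 + M) = (5 + M)*(6 + O))
(146 + 1/(g + X(-8, -3*(-4))))*(-58) = (146 + 1/(-99/2 + (30 + 5*(-8) + 6*(-3*(-4)) - 3*(-4)*(-8))))*(-58) = (146 + 1/(-99/2 + (30 - 40 + 6*12 + 12*(-8))))*(-58) = (146 + 1/(-99/2 + (30 - 40 + 72 - 96)))*(-58) = (146 + 1/(-99/2 - 34))*(-58) = (146 + 1/(-167/2))*(-58) = (146 - 2/167)*(-58) = (24380/167)*(-58) = -1414040/167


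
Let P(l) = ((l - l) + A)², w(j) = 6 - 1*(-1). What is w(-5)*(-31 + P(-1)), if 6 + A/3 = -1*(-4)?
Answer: 35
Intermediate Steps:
w(j) = 7 (w(j) = 6 + 1 = 7)
A = -6 (A = -18 + 3*(-1*(-4)) = -18 + 3*4 = -18 + 12 = -6)
P(l) = 36 (P(l) = ((l - l) - 6)² = (0 - 6)² = (-6)² = 36)
w(-5)*(-31 + P(-1)) = 7*(-31 + 36) = 7*5 = 35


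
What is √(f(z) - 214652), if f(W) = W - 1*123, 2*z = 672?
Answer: I*√214439 ≈ 463.08*I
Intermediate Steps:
z = 336 (z = (½)*672 = 336)
f(W) = -123 + W (f(W) = W - 123 = -123 + W)
√(f(z) - 214652) = √((-123 + 336) - 214652) = √(213 - 214652) = √(-214439) = I*√214439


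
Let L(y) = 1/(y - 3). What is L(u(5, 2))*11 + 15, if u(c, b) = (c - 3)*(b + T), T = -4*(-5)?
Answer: 626/41 ≈ 15.268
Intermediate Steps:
T = 20
u(c, b) = (-3 + c)*(20 + b) (u(c, b) = (c - 3)*(b + 20) = (-3 + c)*(20 + b))
L(y) = 1/(-3 + y)
L(u(5, 2))*11 + 15 = 11/(-3 + (-60 - 3*2 + 20*5 + 2*5)) + 15 = 11/(-3 + (-60 - 6 + 100 + 10)) + 15 = 11/(-3 + 44) + 15 = 11/41 + 15 = 626/41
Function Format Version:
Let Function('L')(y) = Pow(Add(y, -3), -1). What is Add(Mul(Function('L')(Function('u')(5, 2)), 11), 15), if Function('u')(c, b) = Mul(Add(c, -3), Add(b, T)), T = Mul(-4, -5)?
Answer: Rational(626, 41) ≈ 15.268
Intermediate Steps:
T = 20
Function('u')(c, b) = Mul(Add(-3, c), Add(20, b)) (Function('u')(c, b) = Mul(Add(c, -3), Add(b, 20)) = Mul(Add(-3, c), Add(20, b)))
Function('L')(y) = Pow(Add(-3, y), -1)
Add(Mul(Function('L')(Function('u')(5, 2)), 11), 15) = Add(Mul(Pow(Add(-3, Add(-60, Mul(-3, 2), Mul(20, 5), Mul(2, 5))), -1), 11), 15) = Add(Mul(Pow(Add(-3, Add(-60, -6, 100, 10)), -1), 11), 15) = Add(Mul(Pow(Add(-3, 44), -1), 11), 15) = Add(Mul(Pow(41, -1), 11), 15) = Add(Mul(Rational(1, 41), 11), 15) = Add(Rational(11, 41), 15) = Rational(626, 41)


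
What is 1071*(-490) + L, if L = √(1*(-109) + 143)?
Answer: -524790 + √34 ≈ -5.2478e+5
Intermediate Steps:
L = √34 (L = √(-109 + 143) = √34 ≈ 5.8309)
1071*(-490) + L = 1071*(-490) + √34 = -524790 + √34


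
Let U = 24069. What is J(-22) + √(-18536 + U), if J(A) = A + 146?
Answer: 124 + √5533 ≈ 198.38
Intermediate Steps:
J(A) = 146 + A
J(-22) + √(-18536 + U) = (146 - 22) + √(-18536 + 24069) = 124 + √5533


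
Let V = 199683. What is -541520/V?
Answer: -541520/199683 ≈ -2.7119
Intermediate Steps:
-541520/V = -541520/199683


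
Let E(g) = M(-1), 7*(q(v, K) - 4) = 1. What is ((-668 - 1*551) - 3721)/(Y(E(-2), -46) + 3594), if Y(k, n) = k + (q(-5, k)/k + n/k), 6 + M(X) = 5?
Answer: -8645/6361 ≈ -1.3591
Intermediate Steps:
M(X) = -1 (M(X) = -6 + 5 = -1)
q(v, K) = 29/7 (q(v, K) = 4 + (⅐)*1 = 4 + ⅐ = 29/7)
E(g) = -1
Y(k, n) = k + 29/(7*k) + n/k (Y(k, n) = k + (29/(7*k) + n/k) = k + 29/(7*k) + n/k)
((-668 - 1*551) - 3721)/(Y(E(-2), -46) + 3594) = ((-668 - 1*551) - 3721)/((29/7 - 46 + (-1)²)/(-1) + 3594) = ((-668 - 551) - 3721)/(-(29/7 - 46 + 1) + 3594) = (-1219 - 3721)/(-1*(-286/7) + 3594) = -4940/(286/7 + 3594) = -4940/25444/7 = -4940*7/25444 = -8645/6361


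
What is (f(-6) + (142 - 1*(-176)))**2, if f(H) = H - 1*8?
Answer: 92416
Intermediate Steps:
f(H) = -8 + H (f(H) = H - 8 = -8 + H)
(f(-6) + (142 - 1*(-176)))**2 = ((-8 - 6) + (142 - 1*(-176)))**2 = (-14 + (142 + 176))**2 = (-14 + 318)**2 = 304**2 = 92416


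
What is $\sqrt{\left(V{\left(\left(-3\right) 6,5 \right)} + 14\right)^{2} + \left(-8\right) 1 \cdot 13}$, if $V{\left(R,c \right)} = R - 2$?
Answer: $2 i \sqrt{17} \approx 8.2462 i$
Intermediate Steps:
$V{\left(R,c \right)} = -2 + R$ ($V{\left(R,c \right)} = R - 2 = -2 + R$)
$\sqrt{\left(V{\left(\left(-3\right) 6,5 \right)} + 14\right)^{2} + \left(-8\right) 1 \cdot 13} = \sqrt{\left(\left(-2 - 18\right) + 14\right)^{2} + \left(-8\right) 1 \cdot 13} = \sqrt{\left(\left(-2 - 18\right) + 14\right)^{2} - 104} = \sqrt{\left(-20 + 14\right)^{2} - 104} = \sqrt{\left(-6\right)^{2} - 104} = \sqrt{36 - 104} = \sqrt{-68} = 2 i \sqrt{17}$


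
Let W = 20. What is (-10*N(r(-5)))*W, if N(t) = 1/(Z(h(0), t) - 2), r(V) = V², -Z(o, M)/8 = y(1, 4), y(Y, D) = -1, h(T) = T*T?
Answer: -100/3 ≈ -33.333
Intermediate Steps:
h(T) = T²
Z(o, M) = 8 (Z(o, M) = -8*(-1) = 8)
N(t) = ⅙ (N(t) = 1/(8 - 2) = 1/6 = ⅙)
(-10*N(r(-5)))*W = -10*⅙*20 = -5/3*20 = -100/3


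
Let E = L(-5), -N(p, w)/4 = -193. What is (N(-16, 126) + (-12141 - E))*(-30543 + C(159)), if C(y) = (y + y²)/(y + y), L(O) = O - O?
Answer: 346333847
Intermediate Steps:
L(O) = 0
N(p, w) = 772 (N(p, w) = -4*(-193) = 772)
E = 0
C(y) = (y + y²)/(2*y) (C(y) = (y + y²)/((2*y)) = (y + y²)*(1/(2*y)) = (y + y²)/(2*y))
(N(-16, 126) + (-12141 - E))*(-30543 + C(159)) = (772 + (-12141 - 1*0))*(-30543 + (½ + (½)*159)) = (772 + (-12141 + 0))*(-30543 + (½ + 159/2)) = (772 - 12141)*(-30543 + 80) = -11369*(-30463) = 346333847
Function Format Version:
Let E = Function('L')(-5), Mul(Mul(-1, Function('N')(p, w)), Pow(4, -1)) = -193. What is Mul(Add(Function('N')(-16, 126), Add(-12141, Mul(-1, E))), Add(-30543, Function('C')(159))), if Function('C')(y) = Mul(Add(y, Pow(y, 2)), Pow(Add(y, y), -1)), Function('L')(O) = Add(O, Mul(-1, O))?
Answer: 346333847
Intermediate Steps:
Function('L')(O) = 0
Function('N')(p, w) = 772 (Function('N')(p, w) = Mul(-4, -193) = 772)
E = 0
Function('C')(y) = Mul(Rational(1, 2), Pow(y, -1), Add(y, Pow(y, 2))) (Function('C')(y) = Mul(Add(y, Pow(y, 2)), Pow(Mul(2, y), -1)) = Mul(Add(y, Pow(y, 2)), Mul(Rational(1, 2), Pow(y, -1))) = Mul(Rational(1, 2), Pow(y, -1), Add(y, Pow(y, 2))))
Mul(Add(Function('N')(-16, 126), Add(-12141, Mul(-1, E))), Add(-30543, Function('C')(159))) = Mul(Add(772, Add(-12141, Mul(-1, 0))), Add(-30543, Add(Rational(1, 2), Mul(Rational(1, 2), 159)))) = Mul(Add(772, Add(-12141, 0)), Add(-30543, Add(Rational(1, 2), Rational(159, 2)))) = Mul(Add(772, -12141), Add(-30543, 80)) = Mul(-11369, -30463) = 346333847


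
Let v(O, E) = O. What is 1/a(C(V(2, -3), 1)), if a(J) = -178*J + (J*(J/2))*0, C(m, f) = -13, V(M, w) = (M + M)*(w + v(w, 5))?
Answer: 1/2314 ≈ 0.00043215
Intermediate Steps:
V(M, w) = 4*M*w (V(M, w) = (M + M)*(w + w) = (2*M)*(2*w) = 4*M*w)
a(J) = -178*J (a(J) = -178*J + (J*(J*(1/2)))*0 = -178*J + (J*(J/2))*0 = -178*J + (J**2/2)*0 = -178*J + 0 = -178*J)
1/a(C(V(2, -3), 1)) = 1/(-178*(-13)) = 1/2314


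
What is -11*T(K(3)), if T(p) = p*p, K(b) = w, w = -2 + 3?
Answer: -11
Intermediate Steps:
w = 1
K(b) = 1
T(p) = p²
-11*T(K(3)) = -11*1² = -11*1 = -11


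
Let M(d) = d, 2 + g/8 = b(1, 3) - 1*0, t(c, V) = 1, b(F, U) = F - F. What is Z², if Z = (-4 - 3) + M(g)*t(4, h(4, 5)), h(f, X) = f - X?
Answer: 529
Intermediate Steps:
b(F, U) = 0
g = -16 (g = -16 + 8*(0 - 1*0) = -16 + 8*(0 + 0) = -16 + 8*0 = -16 + 0 = -16)
Z = -23 (Z = (-4 - 3) - 16*1 = -7 - 16 = -23)
Z² = (-23)² = 529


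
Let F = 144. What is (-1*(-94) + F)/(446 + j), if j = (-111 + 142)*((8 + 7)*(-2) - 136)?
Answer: -119/2350 ≈ -0.050638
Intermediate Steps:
j = -5146 (j = 31*(15*(-2) - 136) = 31*(-30 - 136) = 31*(-166) = -5146)
(-1*(-94) + F)/(446 + j) = (-1*(-94) + 144)/(446 - 5146) = (94 + 144)/(-4700) = 238*(-1/4700) = -119/2350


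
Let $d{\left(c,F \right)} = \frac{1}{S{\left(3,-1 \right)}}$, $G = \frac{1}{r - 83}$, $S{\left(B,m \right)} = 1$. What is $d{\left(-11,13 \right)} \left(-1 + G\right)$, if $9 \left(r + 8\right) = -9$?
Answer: $- \frac{93}{92} \approx -1.0109$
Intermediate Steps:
$r = -9$ ($r = -8 + \frac{1}{9} \left(-9\right) = -8 - 1 = -9$)
$G = - \frac{1}{92}$ ($G = \frac{1}{-9 - 83} = \frac{1}{-92} = - \frac{1}{92} \approx -0.01087$)
$d{\left(c,F \right)} = 1$ ($d{\left(c,F \right)} = 1^{-1} = 1$)
$d{\left(-11,13 \right)} \left(-1 + G\right) = 1 \left(-1 - \frac{1}{92}\right) = 1 \left(- \frac{93}{92}\right) = - \frac{93}{92}$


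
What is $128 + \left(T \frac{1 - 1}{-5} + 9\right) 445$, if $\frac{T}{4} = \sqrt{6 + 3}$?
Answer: $4133$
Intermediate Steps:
$T = 12$ ($T = 4 \sqrt{6 + 3} = 4 \sqrt{9} = 4 \cdot 3 = 12$)
$128 + \left(T \frac{1 - 1}{-5} + 9\right) 445 = 128 + \left(12 \frac{1 - 1}{-5} + 9\right) 445 = 128 + \left(12 \left(1 - 1\right) \left(- \frac{1}{5}\right) + 9\right) 445 = 128 + \left(12 \cdot 0 \left(- \frac{1}{5}\right) + 9\right) 445 = 128 + \left(12 \cdot 0 + 9\right) 445 = 128 + \left(0 + 9\right) 445 = 128 + 9 \cdot 445 = 128 + 4005 = 4133$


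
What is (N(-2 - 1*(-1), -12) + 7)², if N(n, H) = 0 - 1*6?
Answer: 1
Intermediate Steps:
N(n, H) = -6 (N(n, H) = 0 - 6 = -6)
(N(-2 - 1*(-1), -12) + 7)² = (-6 + 7)² = 1² = 1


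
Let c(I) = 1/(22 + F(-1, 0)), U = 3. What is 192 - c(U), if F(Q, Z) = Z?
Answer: 4223/22 ≈ 191.95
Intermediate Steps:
c(I) = 1/22 (c(I) = 1/(22 + 0) = 1/22)
192 - c(U) = 192 - 1*1/22 = 192 - 1/22 = 4223/22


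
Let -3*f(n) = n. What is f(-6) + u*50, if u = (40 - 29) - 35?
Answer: -1198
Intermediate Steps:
u = -24 (u = 11 - 35 = -24)
f(n) = -n/3
f(-6) + u*50 = -⅓*(-6) - 24*50 = 2 - 1200 = -1198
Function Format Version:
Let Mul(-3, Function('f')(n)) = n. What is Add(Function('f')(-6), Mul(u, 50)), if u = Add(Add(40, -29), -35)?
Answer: -1198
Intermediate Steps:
u = -24 (u = Add(11, -35) = -24)
Function('f')(n) = Mul(Rational(-1, 3), n)
Add(Function('f')(-6), Mul(u, 50)) = Add(Mul(Rational(-1, 3), -6), Mul(-24, 50)) = Add(2, -1200) = -1198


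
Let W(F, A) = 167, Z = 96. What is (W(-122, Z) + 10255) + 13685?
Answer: 24107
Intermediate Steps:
(W(-122, Z) + 10255) + 13685 = (167 + 10255) + 13685 = 10422 + 13685 = 24107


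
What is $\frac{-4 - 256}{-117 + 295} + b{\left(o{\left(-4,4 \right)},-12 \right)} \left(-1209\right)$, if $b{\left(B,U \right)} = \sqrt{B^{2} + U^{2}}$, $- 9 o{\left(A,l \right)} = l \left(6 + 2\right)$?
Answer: $- \frac{130}{89} - \frac{1612 \sqrt{793}}{3} \approx -15133.0$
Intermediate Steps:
$o{\left(A,l \right)} = - \frac{8 l}{9}$ ($o{\left(A,l \right)} = - \frac{l \left(6 + 2\right)}{9} = - \frac{l 8}{9} = - \frac{8 l}{9}$)
$\frac{-4 - 256}{-117 + 295} + b{\left(o{\left(-4,4 \right)},-12 \right)} \left(-1209\right) = \frac{-4 - 256}{-117 + 295} + \sqrt{\left(\left(- \frac{8}{9}\right) 4\right)^{2} + \left(-12\right)^{2}} \left(-1209\right) = - \frac{260}{178} + \sqrt{\left(- \frac{32}{9}\right)^{2} + 144} \left(-1209\right) = \left(-260\right) \frac{1}{178} + \sqrt{\frac{1024}{81} + 144} \left(-1209\right) = - \frac{130}{89} + \sqrt{\frac{12688}{81}} \left(-1209\right) = - \frac{130}{89} + \frac{4 \sqrt{793}}{9} \left(-1209\right) = - \frac{130}{89} - \frac{1612 \sqrt{793}}{3}$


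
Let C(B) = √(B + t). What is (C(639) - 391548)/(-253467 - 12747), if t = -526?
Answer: 65258/44369 - √113/266214 ≈ 1.4708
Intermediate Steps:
C(B) = √(-526 + B) (C(B) = √(B - 526) = √(-526 + B))
(C(639) - 391548)/(-253467 - 12747) = (√(-526 + 639) - 391548)/(-253467 - 12747) = (√113 - 391548)/(-266214) = (-391548 + √113)*(-1/266214) = 65258/44369 - √113/266214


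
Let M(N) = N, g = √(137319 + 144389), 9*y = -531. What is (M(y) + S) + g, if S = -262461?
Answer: -262520 + 2*√70427 ≈ -2.6199e+5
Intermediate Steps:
y = -59 (y = (⅑)*(-531) = -59)
g = 2*√70427 (g = √281708 = 2*√70427 ≈ 530.76)
(M(y) + S) + g = (-59 - 262461) + 2*√70427 = -262520 + 2*√70427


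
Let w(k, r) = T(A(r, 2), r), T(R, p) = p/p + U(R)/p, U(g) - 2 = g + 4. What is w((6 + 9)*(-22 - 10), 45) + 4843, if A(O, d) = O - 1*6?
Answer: 4845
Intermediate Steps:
U(g) = 6 + g (U(g) = 2 + (g + 4) = 2 + (4 + g) = 6 + g)
A(O, d) = -6 + O (A(O, d) = O - 6 = -6 + O)
T(R, p) = 1 + (6 + R)/p (T(R, p) = p/p + (6 + R)/p = 1 + (6 + R)/p)
w(k, r) = 2 (w(k, r) = (6 + (-6 + r) + r)/r = (2*r)/r = 2)
w((6 + 9)*(-22 - 10), 45) + 4843 = 2 + 4843 = 4845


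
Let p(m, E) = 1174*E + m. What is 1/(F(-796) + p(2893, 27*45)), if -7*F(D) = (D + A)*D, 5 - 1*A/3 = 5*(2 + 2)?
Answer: 7/9335685 ≈ 7.4981e-7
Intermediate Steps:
A = -45 (A = 15 - 15*(2 + 2) = 15 - 15*4 = 15 - 3*20 = 15 - 60 = -45)
p(m, E) = m + 1174*E
F(D) = -D*(-45 + D)/7 (F(D) = -(D - 45)*D/7 = -(-45 + D)*D/7 = -D*(-45 + D)/7)
1/(F(-796) + p(2893, 27*45)) = 1/((⅐)*(-796)*(45 - 1*(-796)) + (2893 + 1174*(27*45))) = 1/((⅐)*(-796)*(45 + 796) + (2893 + 1174*1215)) = 1/((⅐)*(-796)*841 + (2893 + 1426410)) = 1/(-669436/7 + 1429303) = 1/(9335685/7) = 7/9335685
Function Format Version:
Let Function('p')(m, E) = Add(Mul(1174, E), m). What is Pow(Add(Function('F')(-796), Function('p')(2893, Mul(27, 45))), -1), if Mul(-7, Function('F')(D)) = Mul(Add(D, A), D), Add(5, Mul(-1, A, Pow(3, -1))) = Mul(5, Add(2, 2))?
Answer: Rational(7, 9335685) ≈ 7.4981e-7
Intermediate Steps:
A = -45 (A = Add(15, Mul(-3, Mul(5, Add(2, 2)))) = Add(15, Mul(-3, Mul(5, 4))) = Add(15, Mul(-3, 20)) = Add(15, -60) = -45)
Function('p')(m, E) = Add(m, Mul(1174, E))
Function('F')(D) = Mul(Rational(-1, 7), D, Add(-45, D)) (Function('F')(D) = Mul(Rational(-1, 7), Mul(Add(D, -45), D)) = Mul(Rational(-1, 7), Mul(Add(-45, D), D)) = Mul(Rational(-1, 7), Mul(D, Add(-45, D))) = Mul(Rational(-1, 7), D, Add(-45, D)))
Pow(Add(Function('F')(-796), Function('p')(2893, Mul(27, 45))), -1) = Pow(Add(Mul(Rational(1, 7), -796, Add(45, Mul(-1, -796))), Add(2893, Mul(1174, Mul(27, 45)))), -1) = Pow(Add(Mul(Rational(1, 7), -796, Add(45, 796)), Add(2893, Mul(1174, 1215))), -1) = Pow(Add(Mul(Rational(1, 7), -796, 841), Add(2893, 1426410)), -1) = Pow(Add(Rational(-669436, 7), 1429303), -1) = Pow(Rational(9335685, 7), -1) = Rational(7, 9335685)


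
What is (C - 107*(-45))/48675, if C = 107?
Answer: 4922/48675 ≈ 0.10112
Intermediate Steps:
(C - 107*(-45))/48675 = (107 - 107*(-45))/48675 = (107 + 4815)*(1/48675) = 4922*(1/48675) = 4922/48675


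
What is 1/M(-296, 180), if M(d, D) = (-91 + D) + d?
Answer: -1/207 ≈ -0.0048309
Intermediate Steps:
M(d, D) = -91 + D + d
1/M(-296, 180) = 1/(-91 + 180 - 296) = 1/(-207) = -1/207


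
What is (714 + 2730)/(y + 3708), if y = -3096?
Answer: 287/51 ≈ 5.6274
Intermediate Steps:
(714 + 2730)/(y + 3708) = (714 + 2730)/(-3096 + 3708) = 3444/612 = 3444*(1/612) = 287/51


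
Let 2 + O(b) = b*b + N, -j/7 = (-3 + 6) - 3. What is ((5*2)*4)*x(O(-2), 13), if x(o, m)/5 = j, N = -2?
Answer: 0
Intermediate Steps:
j = 0 (j = -7*((-3 + 6) - 3) = -7*(3 - 3) = -7*0 = 0)
O(b) = -4 + b**2 (O(b) = -2 + (b*b - 2) = -2 + (b**2 - 2) = -2 + (-2 + b**2) = -4 + b**2)
x(o, m) = 0 (x(o, m) = 5*0 = 0)
((5*2)*4)*x(O(-2), 13) = ((5*2)*4)*0 = (10*4)*0 = 40*0 = 0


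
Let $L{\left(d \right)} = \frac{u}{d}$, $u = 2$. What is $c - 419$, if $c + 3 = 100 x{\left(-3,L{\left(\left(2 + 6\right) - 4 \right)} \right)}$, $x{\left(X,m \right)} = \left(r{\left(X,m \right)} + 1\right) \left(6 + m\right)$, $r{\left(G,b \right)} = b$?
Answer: $553$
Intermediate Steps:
$L{\left(d \right)} = \frac{2}{d}$
$x{\left(X,m \right)} = \left(1 + m\right) \left(6 + m\right)$ ($x{\left(X,m \right)} = \left(m + 1\right) \left(6 + m\right) = \left(1 + m\right) \left(6 + m\right)$)
$c = 972$ ($c = -3 + 100 \left(6 + \left(\frac{2}{\left(2 + 6\right) - 4}\right)^{2} + 7 \frac{2}{\left(2 + 6\right) - 4}\right) = -3 + 100 \left(6 + \left(\frac{2}{8 - 4}\right)^{2} + 7 \frac{2}{8 - 4}\right) = -3 + 100 \left(6 + \left(\frac{2}{4}\right)^{2} + 7 \cdot \frac{2}{4}\right) = -3 + 100 \left(6 + \left(2 \cdot \frac{1}{4}\right)^{2} + 7 \cdot 2 \cdot \frac{1}{4}\right) = -3 + 100 \left(6 + \left(\frac{1}{2}\right)^{2} + 7 \cdot \frac{1}{2}\right) = -3 + 100 \left(6 + \frac{1}{4} + \frac{7}{2}\right) = -3 + 100 \cdot \frac{39}{4} = -3 + 975 = 972$)
$c - 419 = 972 - 419 = 553$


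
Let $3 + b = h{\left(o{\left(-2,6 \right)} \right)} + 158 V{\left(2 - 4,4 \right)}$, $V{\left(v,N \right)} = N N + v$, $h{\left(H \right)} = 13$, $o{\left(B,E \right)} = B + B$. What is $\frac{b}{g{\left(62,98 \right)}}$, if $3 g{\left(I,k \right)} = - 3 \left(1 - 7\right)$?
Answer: $\frac{1111}{3} \approx 370.33$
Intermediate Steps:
$g{\left(I,k \right)} = 6$ ($g{\left(I,k \right)} = \frac{\left(-3\right) \left(1 - 7\right)}{3} = \frac{\left(-3\right) \left(-6\right)}{3} = \frac{1}{3} \cdot 18 = 6$)
$o{\left(B,E \right)} = 2 B$
$V{\left(v,N \right)} = v + N^{2}$ ($V{\left(v,N \right)} = N^{2} + v = v + N^{2}$)
$b = 2222$ ($b = -3 + \left(13 + 158 \left(\left(2 - 4\right) + 4^{2}\right)\right) = -3 + \left(13 + 158 \left(-2 + 16\right)\right) = -3 + \left(13 + 158 \cdot 14\right) = -3 + \left(13 + 2212\right) = -3 + 2225 = 2222$)
$\frac{b}{g{\left(62,98 \right)}} = \frac{2222}{6} = 2222 \cdot \frac{1}{6} = \frac{1111}{3}$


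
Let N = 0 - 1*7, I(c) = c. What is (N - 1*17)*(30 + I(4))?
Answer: -816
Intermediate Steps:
N = -7 (N = 0 - 7 = -7)
(N - 1*17)*(30 + I(4)) = (-7 - 1*17)*(30 + 4) = (-7 - 17)*34 = -24*34 = -816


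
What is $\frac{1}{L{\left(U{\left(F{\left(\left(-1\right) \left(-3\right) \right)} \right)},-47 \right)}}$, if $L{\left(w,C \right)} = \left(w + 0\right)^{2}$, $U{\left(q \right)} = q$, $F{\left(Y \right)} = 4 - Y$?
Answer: $1$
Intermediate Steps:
$L{\left(w,C \right)} = w^{2}$
$\frac{1}{L{\left(U{\left(F{\left(\left(-1\right) \left(-3\right) \right)} \right)},-47 \right)}} = \frac{1}{\left(4 - \left(-1\right) \left(-3\right)\right)^{2}} = \frac{1}{\left(4 - 3\right)^{2}} = \frac{1}{1^{2}} = 1^{-1} = 1$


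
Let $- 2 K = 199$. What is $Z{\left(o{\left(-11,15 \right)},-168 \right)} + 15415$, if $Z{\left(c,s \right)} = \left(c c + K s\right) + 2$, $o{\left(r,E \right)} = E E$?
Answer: $82758$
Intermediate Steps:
$K = - \frac{199}{2}$ ($K = \left(- \frac{1}{2}\right) 199 = - \frac{199}{2} \approx -99.5$)
$o{\left(r,E \right)} = E^{2}$
$Z{\left(c,s \right)} = 2 + c^{2} - \frac{199 s}{2}$ ($Z{\left(c,s \right)} = \left(c c - \frac{199 s}{2}\right) + 2 = \left(c^{2} - \frac{199 s}{2}\right) + 2 = 2 + c^{2} - \frac{199 s}{2}$)
$Z{\left(o{\left(-11,15 \right)},-168 \right)} + 15415 = \left(2 + \left(15^{2}\right)^{2} - -16716\right) + 15415 = \left(2 + 225^{2} + 16716\right) + 15415 = \left(2 + 50625 + 16716\right) + 15415 = 67343 + 15415 = 82758$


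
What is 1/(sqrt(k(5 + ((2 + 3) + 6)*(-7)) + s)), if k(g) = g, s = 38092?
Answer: sqrt(9505)/19010 ≈ 0.0051285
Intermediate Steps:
1/(sqrt(k(5 + ((2 + 3) + 6)*(-7)) + s)) = 1/(sqrt((5 + ((2 + 3) + 6)*(-7)) + 38092)) = 1/(sqrt((5 + (5 + 6)*(-7)) + 38092)) = 1/(sqrt((5 + 11*(-7)) + 38092)) = 1/(sqrt((5 - 77) + 38092)) = 1/(sqrt(-72 + 38092)) = 1/(sqrt(38020)) = 1/(2*sqrt(9505)) = sqrt(9505)/19010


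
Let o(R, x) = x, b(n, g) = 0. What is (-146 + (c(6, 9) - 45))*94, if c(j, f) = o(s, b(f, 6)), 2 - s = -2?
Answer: -17954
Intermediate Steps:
s = 4 (s = 2 - 1*(-2) = 2 + 2 = 4)
c(j, f) = 0
(-146 + (c(6, 9) - 45))*94 = (-146 + (0 - 45))*94 = (-146 - 45)*94 = -191*94 = -17954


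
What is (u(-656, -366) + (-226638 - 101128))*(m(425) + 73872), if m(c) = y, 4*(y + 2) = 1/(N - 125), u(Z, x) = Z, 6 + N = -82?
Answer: -3444995651143/142 ≈ -2.4261e+10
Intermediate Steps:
N = -88 (N = -6 - 82 = -88)
y = -1705/852 (y = -2 + 1/(4*(-88 - 125)) = -2 + (¼)/(-213) = -2 + (¼)*(-1/213) = -2 - 1/852 = -1705/852 ≈ -2.0012)
m(c) = -1705/852
(u(-656, -366) + (-226638 - 101128))*(m(425) + 73872) = (-656 + (-226638 - 101128))*(-1705/852 + 73872) = (-656 - 327766)*(62937239/852) = -328422*62937239/852 = -3444995651143/142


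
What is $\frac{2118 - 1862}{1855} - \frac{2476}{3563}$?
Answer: $- \frac{525836}{944195} \approx -0.55691$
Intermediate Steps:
$\frac{2118 - 1862}{1855} - \frac{2476}{3563} = \left(2118 - 1862\right) \frac{1}{1855} - \frac{2476}{3563} = 256 \cdot \frac{1}{1855} - \frac{2476}{3563} = \frac{256}{1855} - \frac{2476}{3563} = - \frac{525836}{944195}$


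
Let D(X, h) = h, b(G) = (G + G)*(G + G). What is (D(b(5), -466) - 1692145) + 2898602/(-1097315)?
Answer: -1857330338067/1097315 ≈ -1.6926e+6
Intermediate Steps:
b(G) = 4*G**2 (b(G) = (2*G)*(2*G) = 4*G**2)
(D(b(5), -466) - 1692145) + 2898602/(-1097315) = (-466 - 1692145) + 2898602/(-1097315) = -1692611 + 2898602*(-1/1097315) = -1692611 - 2898602/1097315 = -1857330338067/1097315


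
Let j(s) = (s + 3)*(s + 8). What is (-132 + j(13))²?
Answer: 41616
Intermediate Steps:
j(s) = (3 + s)*(8 + s)
(-132 + j(13))² = (-132 + (24 + 13² + 11*13))² = (-132 + (24 + 169 + 143))² = (-132 + 336)² = 204² = 41616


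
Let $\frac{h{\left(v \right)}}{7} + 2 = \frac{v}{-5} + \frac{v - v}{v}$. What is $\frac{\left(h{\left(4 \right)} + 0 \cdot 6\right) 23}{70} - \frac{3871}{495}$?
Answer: $- \frac{35294}{2475} \approx -14.26$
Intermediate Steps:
$h{\left(v \right)} = -14 - \frac{7 v}{5}$ ($h{\left(v \right)} = -14 + 7 \left(\frac{v}{-5} + \frac{v - v}{v}\right) = -14 + 7 \left(v \left(- \frac{1}{5}\right) + \frac{0}{v}\right) = -14 + 7 \left(- \frac{v}{5} + 0\right) = -14 + 7 \left(- \frac{v}{5}\right) = -14 - \frac{7 v}{5}$)
$\frac{\left(h{\left(4 \right)} + 0 \cdot 6\right) 23}{70} - \frac{3871}{495} = \frac{\left(\left(-14 - \frac{28}{5}\right) + 0 \cdot 6\right) 23}{70} - \frac{3871}{495} = \left(\left(-14 - \frac{28}{5}\right) + 0\right) 23 \cdot \frac{1}{70} - \frac{3871}{495} = \left(- \frac{98}{5} + 0\right) 23 \cdot \frac{1}{70} - \frac{3871}{495} = \left(- \frac{98}{5}\right) 23 \cdot \frac{1}{70} - \frac{3871}{495} = \left(- \frac{2254}{5}\right) \frac{1}{70} - \frac{3871}{495} = - \frac{161}{25} - \frac{3871}{495} = - \frac{35294}{2475}$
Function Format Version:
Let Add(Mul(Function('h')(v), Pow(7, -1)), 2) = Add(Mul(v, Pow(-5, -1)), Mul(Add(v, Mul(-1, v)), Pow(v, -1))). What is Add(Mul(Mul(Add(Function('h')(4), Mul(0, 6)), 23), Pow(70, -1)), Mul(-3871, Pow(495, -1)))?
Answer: Rational(-35294, 2475) ≈ -14.260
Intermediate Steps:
Function('h')(v) = Add(-14, Mul(Rational(-7, 5), v)) (Function('h')(v) = Add(-14, Mul(7, Add(Mul(v, Pow(-5, -1)), Mul(Add(v, Mul(-1, v)), Pow(v, -1))))) = Add(-14, Mul(7, Add(Mul(v, Rational(-1, 5)), Mul(0, Pow(v, -1))))) = Add(-14, Mul(7, Add(Mul(Rational(-1, 5), v), 0))) = Add(-14, Mul(7, Mul(Rational(-1, 5), v))) = Add(-14, Mul(Rational(-7, 5), v)))
Add(Mul(Mul(Add(Function('h')(4), Mul(0, 6)), 23), Pow(70, -1)), Mul(-3871, Pow(495, -1))) = Add(Mul(Mul(Add(Add(-14, Mul(Rational(-7, 5), 4)), Mul(0, 6)), 23), Pow(70, -1)), Mul(-3871, Pow(495, -1))) = Add(Mul(Mul(Add(Add(-14, Rational(-28, 5)), 0), 23), Rational(1, 70)), Mul(-3871, Rational(1, 495))) = Add(Mul(Mul(Add(Rational(-98, 5), 0), 23), Rational(1, 70)), Rational(-3871, 495)) = Add(Mul(Mul(Rational(-98, 5), 23), Rational(1, 70)), Rational(-3871, 495)) = Add(Mul(Rational(-2254, 5), Rational(1, 70)), Rational(-3871, 495)) = Add(Rational(-161, 25), Rational(-3871, 495)) = Rational(-35294, 2475)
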